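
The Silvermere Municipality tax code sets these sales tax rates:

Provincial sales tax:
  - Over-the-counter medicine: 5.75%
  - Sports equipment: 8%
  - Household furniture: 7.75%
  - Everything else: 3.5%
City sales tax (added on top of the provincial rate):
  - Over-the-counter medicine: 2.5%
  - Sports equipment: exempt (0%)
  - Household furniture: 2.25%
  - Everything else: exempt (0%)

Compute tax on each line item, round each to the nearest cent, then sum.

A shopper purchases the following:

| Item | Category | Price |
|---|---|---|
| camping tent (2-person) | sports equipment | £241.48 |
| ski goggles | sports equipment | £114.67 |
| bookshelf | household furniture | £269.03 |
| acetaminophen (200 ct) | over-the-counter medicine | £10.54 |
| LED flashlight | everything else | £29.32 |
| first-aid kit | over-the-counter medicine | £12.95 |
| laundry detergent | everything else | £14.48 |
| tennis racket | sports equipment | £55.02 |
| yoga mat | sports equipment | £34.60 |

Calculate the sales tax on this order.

Camping tent (2-person) £241.48: sports equipment → 8% + 0% city = 8% → £19.32
Ski goggles £114.67: sports equipment → 8% + 0% city = 8% → £9.17
Bookshelf £269.03: household furniture → 7.75% + 2.25% city = 10% → £26.90
Acetaminophen (200 ct) £10.54: over-the-counter medicine → 5.75% + 2.5% city = 8.25% → £0.87
LED flashlight £29.32: everything else → 3.5% + 0% city = 3.5% → £1.03
First-aid kit £12.95: over-the-counter medicine → 5.75% + 2.5% city = 8.25% → £1.07
Laundry detergent £14.48: everything else → 3.5% + 0% city = 3.5% → £0.51
Tennis racket £55.02: sports equipment → 8% + 0% city = 8% → £4.40
Yoga mat £34.60: sports equipment → 8% + 0% city = 8% → £2.77
Total tax = £19.32 + £9.17 + £26.90 + £0.87 + £1.03 + £1.07 + £0.51 + £4.40 + £2.77 = £66.04

£66.04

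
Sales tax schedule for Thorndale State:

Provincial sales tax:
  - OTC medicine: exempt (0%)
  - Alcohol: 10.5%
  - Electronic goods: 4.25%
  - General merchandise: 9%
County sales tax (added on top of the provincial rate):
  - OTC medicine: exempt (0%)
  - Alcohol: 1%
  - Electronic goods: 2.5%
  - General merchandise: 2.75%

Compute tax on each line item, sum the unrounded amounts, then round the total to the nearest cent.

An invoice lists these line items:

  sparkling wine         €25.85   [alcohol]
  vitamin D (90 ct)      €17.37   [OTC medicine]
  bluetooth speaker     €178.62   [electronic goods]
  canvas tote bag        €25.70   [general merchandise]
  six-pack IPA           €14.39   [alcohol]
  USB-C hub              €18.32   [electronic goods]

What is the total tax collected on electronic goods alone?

Bluetooth speaker €178.62: electronic goods → 4.25% + 2.5% county = 6.75% → €12.05685
USB-C hub €18.32: electronic goods → 4.25% + 2.5% county = 6.75% → €1.2366
Tax on electronic goods: unrounded sum = €13.29345 → €13.29

€13.29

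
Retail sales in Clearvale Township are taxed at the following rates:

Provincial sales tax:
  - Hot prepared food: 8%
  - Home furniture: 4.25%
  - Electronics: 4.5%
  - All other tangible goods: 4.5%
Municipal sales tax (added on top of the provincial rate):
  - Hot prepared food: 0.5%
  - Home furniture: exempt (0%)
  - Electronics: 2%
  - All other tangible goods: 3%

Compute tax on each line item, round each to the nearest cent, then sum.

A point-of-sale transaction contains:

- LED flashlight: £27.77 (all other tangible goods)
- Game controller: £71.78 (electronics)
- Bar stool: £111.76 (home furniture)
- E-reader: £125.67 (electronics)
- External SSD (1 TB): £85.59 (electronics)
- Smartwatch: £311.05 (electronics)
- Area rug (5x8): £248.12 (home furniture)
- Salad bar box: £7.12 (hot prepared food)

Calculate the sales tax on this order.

LED flashlight £27.77: all other tangible goods → 4.5% + 3% municipal = 7.5% → £2.08
Game controller £71.78: electronics → 4.5% + 2% municipal = 6.5% → £4.67
Bar stool £111.76: home furniture → 4.25% + 0% municipal = 4.25% → £4.75
E-reader £125.67: electronics → 4.5% + 2% municipal = 6.5% → £8.17
External SSD (1 TB) £85.59: electronics → 4.5% + 2% municipal = 6.5% → £5.56
Smartwatch £311.05: electronics → 4.5% + 2% municipal = 6.5% → £20.22
Area rug (5x8) £248.12: home furniture → 4.25% + 0% municipal = 4.25% → £10.55
Salad bar box £7.12: hot prepared food → 8% + 0.5% municipal = 8.5% → £0.61
Total tax = £2.08 + £4.67 + £4.75 + £8.17 + £5.56 + £20.22 + £10.55 + £0.61 = £56.61

£56.61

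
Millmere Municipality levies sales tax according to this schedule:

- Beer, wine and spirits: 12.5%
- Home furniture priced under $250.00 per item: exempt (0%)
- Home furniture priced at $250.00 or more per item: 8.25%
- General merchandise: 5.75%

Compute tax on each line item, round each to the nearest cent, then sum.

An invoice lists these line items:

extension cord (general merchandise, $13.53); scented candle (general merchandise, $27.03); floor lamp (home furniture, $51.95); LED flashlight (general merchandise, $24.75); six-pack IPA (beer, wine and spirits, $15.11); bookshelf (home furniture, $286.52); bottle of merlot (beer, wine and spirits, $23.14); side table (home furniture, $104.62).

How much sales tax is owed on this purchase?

Extension cord $13.53: general merchandise → 5.75% → $0.78
Scented candle $27.03: general merchandise → 5.75% → $1.55
Floor lamp $51.95: home furniture, under $250.00 → 0% → $0.00
LED flashlight $24.75: general merchandise → 5.75% → $1.42
Six-pack IPA $15.11: beer, wine and spirits → 12.5% → $1.89
Bookshelf $286.52: home furniture, $250.00 or more → 8.25% → $23.64
Bottle of merlot $23.14: beer, wine and spirits → 12.5% → $2.89
Side table $104.62: home furniture, under $250.00 → 0% → $0.00
Total tax = $0.78 + $1.55 + $1.42 + $1.89 + $23.64 + $2.89 = $32.17

$32.17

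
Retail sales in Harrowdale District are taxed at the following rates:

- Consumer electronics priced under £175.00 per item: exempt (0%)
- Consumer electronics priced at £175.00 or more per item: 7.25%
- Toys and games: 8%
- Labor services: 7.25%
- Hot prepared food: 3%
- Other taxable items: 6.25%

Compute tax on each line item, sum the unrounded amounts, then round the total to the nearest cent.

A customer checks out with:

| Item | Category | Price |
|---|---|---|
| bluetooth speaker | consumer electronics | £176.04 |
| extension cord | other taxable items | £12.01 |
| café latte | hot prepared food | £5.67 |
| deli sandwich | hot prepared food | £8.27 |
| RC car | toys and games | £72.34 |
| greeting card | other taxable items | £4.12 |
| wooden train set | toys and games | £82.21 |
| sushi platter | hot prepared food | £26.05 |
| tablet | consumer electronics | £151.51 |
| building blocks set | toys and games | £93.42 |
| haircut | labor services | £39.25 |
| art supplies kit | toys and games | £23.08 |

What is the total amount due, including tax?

£733.47

Bluetooth speaker £176.04: consumer electronics, £175.00 or more → 7.25% → £12.7629
Extension cord £12.01: other taxable items → 6.25% → £0.750625
Café latte £5.67: hot prepared food → 3% → £0.1701
Deli sandwich £8.27: hot prepared food → 3% → £0.2481
RC car £72.34: toys and games → 8% → £5.7872
Greeting card £4.12: other taxable items → 6.25% → £0.2575
Wooden train set £82.21: toys and games → 8% → £6.5768
Sushi platter £26.05: hot prepared food → 3% → £0.7815
Tablet £151.51: consumer electronics, under £175.00 → 0% → £0.00
Building blocks set £93.42: toys and games → 8% → £7.4736
Haircut £39.25: labor services → 7.25% → £2.845625
Art supplies kit £23.08: toys and games → 8% → £1.8464
Subtotal = £693.97; unrounded tax = £39.50035 → £39.50; total due = £733.47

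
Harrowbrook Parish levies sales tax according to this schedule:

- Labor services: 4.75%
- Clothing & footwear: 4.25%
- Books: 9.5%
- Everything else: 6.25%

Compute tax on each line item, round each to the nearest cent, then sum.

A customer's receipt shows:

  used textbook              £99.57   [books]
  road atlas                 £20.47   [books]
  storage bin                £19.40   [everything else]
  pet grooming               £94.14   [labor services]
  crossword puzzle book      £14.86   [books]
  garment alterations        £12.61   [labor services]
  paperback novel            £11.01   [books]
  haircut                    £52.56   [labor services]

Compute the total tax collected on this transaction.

£22.64

Used textbook £99.57: books → 9.5% → £9.46
Road atlas £20.47: books → 9.5% → £1.94
Storage bin £19.40: everything else → 6.25% → £1.21
Pet grooming £94.14: labor services → 4.75% → £4.47
Crossword puzzle book £14.86: books → 9.5% → £1.41
Garment alterations £12.61: labor services → 4.75% → £0.60
Paperback novel £11.01: books → 9.5% → £1.05
Haircut £52.56: labor services → 4.75% → £2.50
Total tax = £9.46 + £1.94 + £1.21 + £4.47 + £1.41 + £0.60 + £1.05 + £2.50 = £22.64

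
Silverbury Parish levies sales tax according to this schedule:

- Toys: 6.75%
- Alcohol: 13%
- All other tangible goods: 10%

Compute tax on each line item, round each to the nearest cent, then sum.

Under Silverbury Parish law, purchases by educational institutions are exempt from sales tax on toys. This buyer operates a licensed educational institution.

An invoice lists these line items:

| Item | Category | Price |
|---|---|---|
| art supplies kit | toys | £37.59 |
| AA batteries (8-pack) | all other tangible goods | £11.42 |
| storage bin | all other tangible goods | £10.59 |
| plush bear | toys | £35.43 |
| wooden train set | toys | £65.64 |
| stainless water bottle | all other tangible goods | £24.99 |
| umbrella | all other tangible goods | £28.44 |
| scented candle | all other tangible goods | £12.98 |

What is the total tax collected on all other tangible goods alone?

AA batteries (8-pack) £11.42: all other tangible goods → 10% → £1.14
Storage bin £10.59: all other tangible goods → 10% → £1.06
Stainless water bottle £24.99: all other tangible goods → 10% → £2.50
Umbrella £28.44: all other tangible goods → 10% → £2.84
Scented candle £12.98: all other tangible goods → 10% → £1.30
Tax on all other tangible goods = £1.14 + £1.06 + £2.50 + £2.84 + £1.30 = £8.84

£8.84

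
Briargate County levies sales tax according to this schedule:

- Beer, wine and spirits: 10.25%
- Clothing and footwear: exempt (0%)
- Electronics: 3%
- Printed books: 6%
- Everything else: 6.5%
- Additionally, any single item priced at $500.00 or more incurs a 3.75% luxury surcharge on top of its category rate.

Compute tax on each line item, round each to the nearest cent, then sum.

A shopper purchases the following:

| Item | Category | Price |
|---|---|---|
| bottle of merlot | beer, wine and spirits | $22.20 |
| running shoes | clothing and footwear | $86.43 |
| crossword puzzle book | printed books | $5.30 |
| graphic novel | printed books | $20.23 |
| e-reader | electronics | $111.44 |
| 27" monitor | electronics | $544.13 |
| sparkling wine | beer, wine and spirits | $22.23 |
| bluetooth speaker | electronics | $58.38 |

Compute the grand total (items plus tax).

Bottle of merlot $22.20: beer, wine and spirits → 10.25% → $2.28
Running shoes $86.43: clothing and footwear → 0% → $0.00
Crossword puzzle book $5.30: printed books → 6% → $0.32
Graphic novel $20.23: printed books → 6% → $1.21
E-reader $111.44: electronics → 3% → $3.34
27" monitor $544.13: electronics → 3% + 3.75% surcharge = 6.75% → $36.73
Sparkling wine $22.23: beer, wine and spirits → 10.25% → $2.28
Bluetooth speaker $58.38: electronics → 3% → $1.75
Subtotal = $870.34; tax = $47.91; total due = $918.25

$918.25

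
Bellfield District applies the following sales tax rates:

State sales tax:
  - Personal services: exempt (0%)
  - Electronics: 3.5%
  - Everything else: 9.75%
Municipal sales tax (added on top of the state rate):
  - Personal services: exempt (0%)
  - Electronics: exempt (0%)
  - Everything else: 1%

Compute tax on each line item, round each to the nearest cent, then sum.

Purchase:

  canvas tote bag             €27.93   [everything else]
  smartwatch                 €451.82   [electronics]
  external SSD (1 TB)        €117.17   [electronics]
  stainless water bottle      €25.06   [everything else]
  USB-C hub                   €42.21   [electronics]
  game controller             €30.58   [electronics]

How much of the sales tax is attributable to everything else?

€5.69

Canvas tote bag €27.93: everything else → 9.75% + 1% municipal = 10.75% → €3.00
Stainless water bottle €25.06: everything else → 9.75% + 1% municipal = 10.75% → €2.69
Tax on everything else = €3.00 + €2.69 = €5.69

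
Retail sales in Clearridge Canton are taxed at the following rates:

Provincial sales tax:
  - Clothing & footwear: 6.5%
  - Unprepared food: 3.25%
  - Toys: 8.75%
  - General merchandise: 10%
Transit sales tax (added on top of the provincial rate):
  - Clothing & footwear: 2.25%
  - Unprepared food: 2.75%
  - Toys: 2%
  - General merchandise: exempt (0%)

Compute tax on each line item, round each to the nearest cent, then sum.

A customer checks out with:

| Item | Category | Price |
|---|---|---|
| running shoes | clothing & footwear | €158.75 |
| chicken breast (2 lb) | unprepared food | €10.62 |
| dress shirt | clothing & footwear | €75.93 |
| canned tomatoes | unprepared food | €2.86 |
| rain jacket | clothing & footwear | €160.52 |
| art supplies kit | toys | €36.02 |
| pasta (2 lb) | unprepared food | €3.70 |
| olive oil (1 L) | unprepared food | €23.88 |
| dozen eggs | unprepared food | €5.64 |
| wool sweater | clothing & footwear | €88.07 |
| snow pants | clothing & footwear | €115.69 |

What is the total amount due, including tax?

€740.76

Running shoes €158.75: clothing & footwear → 6.5% + 2.25% transit = 8.75% → €13.89
Chicken breast (2 lb) €10.62: unprepared food → 3.25% + 2.75% transit = 6% → €0.64
Dress shirt €75.93: clothing & footwear → 6.5% + 2.25% transit = 8.75% → €6.64
Canned tomatoes €2.86: unprepared food → 3.25% + 2.75% transit = 6% → €0.17
Rain jacket €160.52: clothing & footwear → 6.5% + 2.25% transit = 8.75% → €14.05
Art supplies kit €36.02: toys → 8.75% + 2% transit = 10.75% → €3.87
Pasta (2 lb) €3.70: unprepared food → 3.25% + 2.75% transit = 6% → €0.22
Olive oil (1 L) €23.88: unprepared food → 3.25% + 2.75% transit = 6% → €1.43
Dozen eggs €5.64: unprepared food → 3.25% + 2.75% transit = 6% → €0.34
Wool sweater €88.07: clothing & footwear → 6.5% + 2.25% transit = 8.75% → €7.71
Snow pants €115.69: clothing & footwear → 6.5% + 2.25% transit = 8.75% → €10.12
Subtotal = €681.68; tax = €59.08; total due = €740.76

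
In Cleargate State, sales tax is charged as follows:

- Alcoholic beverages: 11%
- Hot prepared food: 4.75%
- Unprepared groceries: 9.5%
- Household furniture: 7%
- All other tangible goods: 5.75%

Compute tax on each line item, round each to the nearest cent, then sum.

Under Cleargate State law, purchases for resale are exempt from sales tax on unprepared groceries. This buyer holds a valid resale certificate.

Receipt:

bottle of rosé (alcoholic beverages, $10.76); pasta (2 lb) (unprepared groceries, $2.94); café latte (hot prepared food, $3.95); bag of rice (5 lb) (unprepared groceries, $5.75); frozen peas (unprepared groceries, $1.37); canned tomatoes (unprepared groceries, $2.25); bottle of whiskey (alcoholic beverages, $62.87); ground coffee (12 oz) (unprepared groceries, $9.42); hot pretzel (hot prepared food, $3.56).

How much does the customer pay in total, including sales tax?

Bottle of rosé $10.76: alcoholic beverages → 11% → $1.18
Pasta (2 lb) $2.94: unprepared groceries, buyer-exempt → 0% → $0.00
Café latte $3.95: hot prepared food → 4.75% → $0.19
Bag of rice (5 lb) $5.75: unprepared groceries, buyer-exempt → 0% → $0.00
Frozen peas $1.37: unprepared groceries, buyer-exempt → 0% → $0.00
Canned tomatoes $2.25: unprepared groceries, buyer-exempt → 0% → $0.00
Bottle of whiskey $62.87: alcoholic beverages → 11% → $6.92
Ground coffee (12 oz) $9.42: unprepared groceries, buyer-exempt → 0% → $0.00
Hot pretzel $3.56: hot prepared food → 4.75% → $0.17
Subtotal = $102.87; tax = $8.46; total due = $111.33

$111.33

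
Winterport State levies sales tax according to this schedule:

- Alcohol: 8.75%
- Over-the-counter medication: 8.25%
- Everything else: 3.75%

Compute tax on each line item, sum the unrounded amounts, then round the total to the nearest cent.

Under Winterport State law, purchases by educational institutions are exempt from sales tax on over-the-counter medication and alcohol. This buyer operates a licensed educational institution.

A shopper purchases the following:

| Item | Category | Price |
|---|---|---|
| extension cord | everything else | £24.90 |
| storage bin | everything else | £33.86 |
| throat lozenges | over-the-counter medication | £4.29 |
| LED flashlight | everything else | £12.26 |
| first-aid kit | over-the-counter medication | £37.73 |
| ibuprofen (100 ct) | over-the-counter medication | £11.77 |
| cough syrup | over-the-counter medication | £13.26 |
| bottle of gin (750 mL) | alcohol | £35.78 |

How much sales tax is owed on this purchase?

£2.66

Extension cord £24.90: everything else → 3.75% → £0.93375
Storage bin £33.86: everything else → 3.75% → £1.26975
Throat lozenges £4.29: over-the-counter medication, buyer-exempt → 0% → £0.00
LED flashlight £12.26: everything else → 3.75% → £0.45975
First-aid kit £37.73: over-the-counter medication, buyer-exempt → 0% → £0.00
Ibuprofen (100 ct) £11.77: over-the-counter medication, buyer-exempt → 0% → £0.00
Cough syrup £13.26: over-the-counter medication, buyer-exempt → 0% → £0.00
Bottle of gin (750 mL) £35.78: alcohol, buyer-exempt → 0% → £0.00
Unrounded tax sum = £2.66325 → £2.66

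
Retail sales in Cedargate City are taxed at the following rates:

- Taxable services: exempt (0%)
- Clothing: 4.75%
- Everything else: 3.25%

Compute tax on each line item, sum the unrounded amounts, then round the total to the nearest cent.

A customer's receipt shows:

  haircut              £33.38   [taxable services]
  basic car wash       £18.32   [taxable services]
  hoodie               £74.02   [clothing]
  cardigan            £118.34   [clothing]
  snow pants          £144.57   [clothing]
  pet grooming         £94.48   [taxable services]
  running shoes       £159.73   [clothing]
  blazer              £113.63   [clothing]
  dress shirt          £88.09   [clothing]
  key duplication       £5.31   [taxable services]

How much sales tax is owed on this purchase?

Haircut £33.38: taxable services → 0% → £0.00
Basic car wash £18.32: taxable services → 0% → £0.00
Hoodie £74.02: clothing → 4.75% → £3.51595
Cardigan £118.34: clothing → 4.75% → £5.62115
Snow pants £144.57: clothing → 4.75% → £6.867075
Pet grooming £94.48: taxable services → 0% → £0.00
Running shoes £159.73: clothing → 4.75% → £7.587175
Blazer £113.63: clothing → 4.75% → £5.397425
Dress shirt £88.09: clothing → 4.75% → £4.184275
Key duplication £5.31: taxable services → 0% → £0.00
Unrounded tax sum = £33.17305 → £33.17

£33.17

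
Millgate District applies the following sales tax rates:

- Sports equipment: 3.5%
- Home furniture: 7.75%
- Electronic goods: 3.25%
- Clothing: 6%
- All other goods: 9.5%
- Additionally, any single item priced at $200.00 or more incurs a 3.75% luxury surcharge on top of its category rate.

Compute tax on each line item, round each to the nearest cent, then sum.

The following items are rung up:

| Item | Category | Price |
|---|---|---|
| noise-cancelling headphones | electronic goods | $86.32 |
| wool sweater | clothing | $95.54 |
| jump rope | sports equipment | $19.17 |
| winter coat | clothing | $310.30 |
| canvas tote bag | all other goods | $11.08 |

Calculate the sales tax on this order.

Noise-cancelling headphones $86.32: electronic goods → 3.25% → $2.81
Wool sweater $95.54: clothing → 6% → $5.73
Jump rope $19.17: sports equipment → 3.5% → $0.67
Winter coat $310.30: clothing → 6% + 3.75% surcharge = 9.75% → $30.25
Canvas tote bag $11.08: all other goods → 9.5% → $1.05
Total tax = $2.81 + $5.73 + $0.67 + $30.25 + $1.05 = $40.51

$40.51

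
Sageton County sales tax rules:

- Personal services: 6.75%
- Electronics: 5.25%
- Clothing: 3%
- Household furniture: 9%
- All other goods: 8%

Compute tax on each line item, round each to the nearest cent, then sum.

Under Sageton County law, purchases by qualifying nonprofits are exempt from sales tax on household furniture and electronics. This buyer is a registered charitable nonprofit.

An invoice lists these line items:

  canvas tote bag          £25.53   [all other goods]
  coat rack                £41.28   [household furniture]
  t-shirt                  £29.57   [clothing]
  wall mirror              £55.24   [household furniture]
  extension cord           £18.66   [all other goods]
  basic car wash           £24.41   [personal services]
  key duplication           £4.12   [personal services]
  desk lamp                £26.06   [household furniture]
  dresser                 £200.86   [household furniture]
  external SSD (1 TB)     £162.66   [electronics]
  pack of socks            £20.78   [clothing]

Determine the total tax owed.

£6.97

Canvas tote bag £25.53: all other goods → 8% → £2.04
Coat rack £41.28: household furniture, buyer-exempt → 0% → £0.00
T-shirt £29.57: clothing → 3% → £0.89
Wall mirror £55.24: household furniture, buyer-exempt → 0% → £0.00
Extension cord £18.66: all other goods → 8% → £1.49
Basic car wash £24.41: personal services → 6.75% → £1.65
Key duplication £4.12: personal services → 6.75% → £0.28
Desk lamp £26.06: household furniture, buyer-exempt → 0% → £0.00
Dresser £200.86: household furniture, buyer-exempt → 0% → £0.00
External SSD (1 TB) £162.66: electronics, buyer-exempt → 0% → £0.00
Pack of socks £20.78: clothing → 3% → £0.62
Total tax = £2.04 + £0.89 + £1.49 + £1.65 + £0.28 + £0.62 = £6.97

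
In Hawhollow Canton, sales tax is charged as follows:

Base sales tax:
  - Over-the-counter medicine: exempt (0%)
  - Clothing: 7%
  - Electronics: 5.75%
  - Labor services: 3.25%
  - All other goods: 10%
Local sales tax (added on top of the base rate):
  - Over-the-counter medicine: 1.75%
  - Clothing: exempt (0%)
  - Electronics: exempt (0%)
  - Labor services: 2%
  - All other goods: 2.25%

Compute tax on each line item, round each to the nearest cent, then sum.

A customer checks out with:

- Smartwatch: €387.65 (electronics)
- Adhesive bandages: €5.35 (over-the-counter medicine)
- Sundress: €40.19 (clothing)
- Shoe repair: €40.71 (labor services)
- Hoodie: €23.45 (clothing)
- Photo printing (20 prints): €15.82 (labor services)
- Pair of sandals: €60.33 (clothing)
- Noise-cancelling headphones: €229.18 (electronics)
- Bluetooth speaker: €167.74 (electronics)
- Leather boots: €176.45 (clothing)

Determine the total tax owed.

Smartwatch €387.65: electronics → 5.75% + 0% local = 5.75% → €22.29
Adhesive bandages €5.35: over-the-counter medicine → 0% + 1.75% local = 1.75% → €0.09
Sundress €40.19: clothing → 7% + 0% local = 7% → €2.81
Shoe repair €40.71: labor services → 3.25% + 2% local = 5.25% → €2.14
Hoodie €23.45: clothing → 7% + 0% local = 7% → €1.64
Photo printing (20 prints) €15.82: labor services → 3.25% + 2% local = 5.25% → €0.83
Pair of sandals €60.33: clothing → 7% + 0% local = 7% → €4.22
Noise-cancelling headphones €229.18: electronics → 5.75% + 0% local = 5.75% → €13.18
Bluetooth speaker €167.74: electronics → 5.75% + 0% local = 5.75% → €9.65
Leather boots €176.45: clothing → 7% + 0% local = 7% → €12.35
Total tax = €22.29 + €0.09 + €2.81 + €2.14 + €1.64 + €0.83 + €4.22 + €13.18 + €9.65 + €12.35 = €69.20

€69.20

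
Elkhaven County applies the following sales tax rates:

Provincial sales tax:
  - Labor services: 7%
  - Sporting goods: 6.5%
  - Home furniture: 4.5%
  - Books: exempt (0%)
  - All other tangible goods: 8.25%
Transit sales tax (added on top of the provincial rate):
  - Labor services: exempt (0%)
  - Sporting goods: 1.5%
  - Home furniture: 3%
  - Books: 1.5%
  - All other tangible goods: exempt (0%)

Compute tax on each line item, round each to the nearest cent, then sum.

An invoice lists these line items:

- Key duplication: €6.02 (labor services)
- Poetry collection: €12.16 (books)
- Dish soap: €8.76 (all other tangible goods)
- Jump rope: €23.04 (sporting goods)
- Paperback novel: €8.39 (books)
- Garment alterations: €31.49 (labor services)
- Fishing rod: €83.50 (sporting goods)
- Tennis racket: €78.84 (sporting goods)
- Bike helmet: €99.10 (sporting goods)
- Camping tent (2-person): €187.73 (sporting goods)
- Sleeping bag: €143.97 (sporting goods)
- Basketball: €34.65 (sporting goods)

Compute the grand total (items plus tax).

Key duplication €6.02: labor services → 7% + 0% transit = 7% → €0.42
Poetry collection €12.16: books → 0% + 1.5% transit = 1.5% → €0.18
Dish soap €8.76: all other tangible goods → 8.25% + 0% transit = 8.25% → €0.72
Jump rope €23.04: sporting goods → 6.5% + 1.5% transit = 8% → €1.84
Paperback novel €8.39: books → 0% + 1.5% transit = 1.5% → €0.13
Garment alterations €31.49: labor services → 7% + 0% transit = 7% → €2.20
Fishing rod €83.50: sporting goods → 6.5% + 1.5% transit = 8% → €6.68
Tennis racket €78.84: sporting goods → 6.5% + 1.5% transit = 8% → €6.31
Bike helmet €99.10: sporting goods → 6.5% + 1.5% transit = 8% → €7.93
Camping tent (2-person) €187.73: sporting goods → 6.5% + 1.5% transit = 8% → €15.02
Sleeping bag €143.97: sporting goods → 6.5% + 1.5% transit = 8% → €11.52
Basketball €34.65: sporting goods → 6.5% + 1.5% transit = 8% → €2.77
Subtotal = €717.65; tax = €55.72; total due = €773.37

€773.37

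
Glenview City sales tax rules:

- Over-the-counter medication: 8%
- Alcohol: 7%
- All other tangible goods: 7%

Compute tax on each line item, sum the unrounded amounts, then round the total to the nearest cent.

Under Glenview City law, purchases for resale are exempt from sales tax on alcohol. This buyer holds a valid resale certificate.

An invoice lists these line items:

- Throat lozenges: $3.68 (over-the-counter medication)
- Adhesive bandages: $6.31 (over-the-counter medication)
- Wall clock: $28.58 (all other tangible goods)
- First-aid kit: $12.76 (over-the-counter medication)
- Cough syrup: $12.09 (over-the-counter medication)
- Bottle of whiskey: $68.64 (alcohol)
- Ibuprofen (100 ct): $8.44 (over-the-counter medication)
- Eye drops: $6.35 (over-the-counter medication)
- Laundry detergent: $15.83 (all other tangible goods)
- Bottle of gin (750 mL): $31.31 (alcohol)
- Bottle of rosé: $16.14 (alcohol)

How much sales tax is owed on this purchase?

Throat lozenges $3.68: over-the-counter medication → 8% → $0.2944
Adhesive bandages $6.31: over-the-counter medication → 8% → $0.5048
Wall clock $28.58: all other tangible goods → 7% → $2.0006
First-aid kit $12.76: over-the-counter medication → 8% → $1.0208
Cough syrup $12.09: over-the-counter medication → 8% → $0.9672
Bottle of whiskey $68.64: alcohol, buyer-exempt → 0% → $0.00
Ibuprofen (100 ct) $8.44: over-the-counter medication → 8% → $0.6752
Eye drops $6.35: over-the-counter medication → 8% → $0.508
Laundry detergent $15.83: all other tangible goods → 7% → $1.1081
Bottle of gin (750 mL) $31.31: alcohol, buyer-exempt → 0% → $0.00
Bottle of rosé $16.14: alcohol, buyer-exempt → 0% → $0.00
Unrounded tax sum = $7.0791 → $7.08

$7.08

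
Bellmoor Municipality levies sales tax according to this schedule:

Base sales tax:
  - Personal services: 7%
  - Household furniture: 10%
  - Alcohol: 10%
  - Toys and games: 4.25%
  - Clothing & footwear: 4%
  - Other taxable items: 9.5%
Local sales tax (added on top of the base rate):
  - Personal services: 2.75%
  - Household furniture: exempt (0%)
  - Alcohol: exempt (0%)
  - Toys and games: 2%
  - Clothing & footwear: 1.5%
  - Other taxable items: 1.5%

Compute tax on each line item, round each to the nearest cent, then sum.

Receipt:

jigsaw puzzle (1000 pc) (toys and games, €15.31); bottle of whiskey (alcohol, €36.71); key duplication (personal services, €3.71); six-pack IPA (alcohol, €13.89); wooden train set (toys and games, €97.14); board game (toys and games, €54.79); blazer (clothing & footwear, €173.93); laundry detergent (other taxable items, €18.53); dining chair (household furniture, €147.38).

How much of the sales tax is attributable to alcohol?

€5.06

Bottle of whiskey €36.71: alcohol → 10% + 0% local = 10% → €3.67
Six-pack IPA €13.89: alcohol → 10% + 0% local = 10% → €1.39
Tax on alcohol = €3.67 + €1.39 = €5.06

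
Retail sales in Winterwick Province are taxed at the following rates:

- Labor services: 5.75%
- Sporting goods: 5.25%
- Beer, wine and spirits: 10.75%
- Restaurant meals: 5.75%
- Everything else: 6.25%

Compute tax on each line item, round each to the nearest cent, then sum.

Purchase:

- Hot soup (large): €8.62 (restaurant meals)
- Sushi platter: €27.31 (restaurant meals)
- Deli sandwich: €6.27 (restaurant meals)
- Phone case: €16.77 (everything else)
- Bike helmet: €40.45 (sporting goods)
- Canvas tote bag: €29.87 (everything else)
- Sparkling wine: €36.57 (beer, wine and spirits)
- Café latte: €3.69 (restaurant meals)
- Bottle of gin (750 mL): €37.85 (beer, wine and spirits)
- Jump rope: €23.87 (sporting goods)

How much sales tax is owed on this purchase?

€16.93

Hot soup (large) €8.62: restaurant meals → 5.75% → €0.50
Sushi platter €27.31: restaurant meals → 5.75% → €1.57
Deli sandwich €6.27: restaurant meals → 5.75% → €0.36
Phone case €16.77: everything else → 6.25% → €1.05
Bike helmet €40.45: sporting goods → 5.25% → €2.12
Canvas tote bag €29.87: everything else → 6.25% → €1.87
Sparkling wine €36.57: beer, wine and spirits → 10.75% → €3.93
Café latte €3.69: restaurant meals → 5.75% → €0.21
Bottle of gin (750 mL) €37.85: beer, wine and spirits → 10.75% → €4.07
Jump rope €23.87: sporting goods → 5.25% → €1.25
Total tax = €0.50 + €1.57 + €0.36 + €1.05 + €2.12 + €1.87 + €3.93 + €0.21 + €4.07 + €1.25 = €16.93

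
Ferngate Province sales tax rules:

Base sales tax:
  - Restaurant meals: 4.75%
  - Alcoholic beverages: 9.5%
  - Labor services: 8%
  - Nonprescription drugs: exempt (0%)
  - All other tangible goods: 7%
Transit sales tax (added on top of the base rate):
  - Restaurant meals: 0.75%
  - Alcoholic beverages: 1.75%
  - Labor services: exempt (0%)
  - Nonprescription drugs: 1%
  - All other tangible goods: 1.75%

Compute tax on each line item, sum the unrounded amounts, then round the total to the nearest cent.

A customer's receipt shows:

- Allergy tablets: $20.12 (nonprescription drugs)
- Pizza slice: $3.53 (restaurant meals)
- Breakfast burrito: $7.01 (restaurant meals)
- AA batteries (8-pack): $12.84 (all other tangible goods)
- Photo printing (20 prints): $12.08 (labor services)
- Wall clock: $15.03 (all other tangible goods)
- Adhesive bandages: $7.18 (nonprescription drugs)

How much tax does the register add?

Allergy tablets $20.12: nonprescription drugs → 0% + 1% transit = 1% → $0.2012
Pizza slice $3.53: restaurant meals → 4.75% + 0.75% transit = 5.5% → $0.19415
Breakfast burrito $7.01: restaurant meals → 4.75% + 0.75% transit = 5.5% → $0.38555
AA batteries (8-pack) $12.84: all other tangible goods → 7% + 1.75% transit = 8.75% → $1.1235
Photo printing (20 prints) $12.08: labor services → 8% + 0% transit = 8% → $0.9664
Wall clock $15.03: all other tangible goods → 7% + 1.75% transit = 8.75% → $1.315125
Adhesive bandages $7.18: nonprescription drugs → 0% + 1% transit = 1% → $0.0718
Unrounded tax sum = $4.257725 → $4.26

$4.26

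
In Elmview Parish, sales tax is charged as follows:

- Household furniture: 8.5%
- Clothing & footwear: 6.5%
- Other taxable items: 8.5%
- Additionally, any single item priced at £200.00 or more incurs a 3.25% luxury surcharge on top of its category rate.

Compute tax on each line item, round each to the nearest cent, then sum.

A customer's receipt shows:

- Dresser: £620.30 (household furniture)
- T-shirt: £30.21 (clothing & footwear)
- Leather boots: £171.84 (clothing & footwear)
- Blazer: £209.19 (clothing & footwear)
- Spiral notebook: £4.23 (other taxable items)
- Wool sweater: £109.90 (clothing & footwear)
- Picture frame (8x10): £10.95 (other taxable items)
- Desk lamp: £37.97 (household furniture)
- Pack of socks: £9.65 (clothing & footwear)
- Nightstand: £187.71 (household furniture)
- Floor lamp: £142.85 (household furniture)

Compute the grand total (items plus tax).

£1681.61

Dresser £620.30: household furniture → 8.5% + 3.25% surcharge = 11.75% → £72.89
T-shirt £30.21: clothing & footwear → 6.5% → £1.96
Leather boots £171.84: clothing & footwear → 6.5% → £11.17
Blazer £209.19: clothing & footwear → 6.5% + 3.25% surcharge = 9.75% → £20.40
Spiral notebook £4.23: other taxable items → 8.5% → £0.36
Wool sweater £109.90: clothing & footwear → 6.5% → £7.14
Picture frame (8x10) £10.95: other taxable items → 8.5% → £0.93
Desk lamp £37.97: household furniture → 8.5% → £3.23
Pack of socks £9.65: clothing & footwear → 6.5% → £0.63
Nightstand £187.71: household furniture → 8.5% → £15.96
Floor lamp £142.85: household furniture → 8.5% → £12.14
Subtotal = £1534.80; tax = £146.81; total due = £1681.61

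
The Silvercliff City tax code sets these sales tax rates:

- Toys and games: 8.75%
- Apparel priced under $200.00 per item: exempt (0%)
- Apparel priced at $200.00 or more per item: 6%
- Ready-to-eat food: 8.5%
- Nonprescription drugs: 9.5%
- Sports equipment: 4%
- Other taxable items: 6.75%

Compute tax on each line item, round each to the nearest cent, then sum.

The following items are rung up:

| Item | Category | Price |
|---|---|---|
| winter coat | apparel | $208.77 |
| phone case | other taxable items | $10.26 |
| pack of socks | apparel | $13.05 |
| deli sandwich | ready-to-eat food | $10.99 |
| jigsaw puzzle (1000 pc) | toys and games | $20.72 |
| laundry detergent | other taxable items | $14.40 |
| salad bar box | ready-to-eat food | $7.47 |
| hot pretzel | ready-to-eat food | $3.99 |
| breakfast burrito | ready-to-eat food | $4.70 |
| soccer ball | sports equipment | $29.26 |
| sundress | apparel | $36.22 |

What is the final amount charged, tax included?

Winter coat $208.77: apparel, $200.00 or more → 6% → $12.53
Phone case $10.26: other taxable items → 6.75% → $0.69
Pack of socks $13.05: apparel, under $200.00 → 0% → $0.00
Deli sandwich $10.99: ready-to-eat food → 8.5% → $0.93
Jigsaw puzzle (1000 pc) $20.72: toys and games → 8.75% → $1.81
Laundry detergent $14.40: other taxable items → 6.75% → $0.97
Salad bar box $7.47: ready-to-eat food → 8.5% → $0.63
Hot pretzel $3.99: ready-to-eat food → 8.5% → $0.34
Breakfast burrito $4.70: ready-to-eat food → 8.5% → $0.40
Soccer ball $29.26: sports equipment → 4% → $1.17
Sundress $36.22: apparel, under $200.00 → 0% → $0.00
Subtotal = $359.83; tax = $19.47; total due = $379.30

$379.30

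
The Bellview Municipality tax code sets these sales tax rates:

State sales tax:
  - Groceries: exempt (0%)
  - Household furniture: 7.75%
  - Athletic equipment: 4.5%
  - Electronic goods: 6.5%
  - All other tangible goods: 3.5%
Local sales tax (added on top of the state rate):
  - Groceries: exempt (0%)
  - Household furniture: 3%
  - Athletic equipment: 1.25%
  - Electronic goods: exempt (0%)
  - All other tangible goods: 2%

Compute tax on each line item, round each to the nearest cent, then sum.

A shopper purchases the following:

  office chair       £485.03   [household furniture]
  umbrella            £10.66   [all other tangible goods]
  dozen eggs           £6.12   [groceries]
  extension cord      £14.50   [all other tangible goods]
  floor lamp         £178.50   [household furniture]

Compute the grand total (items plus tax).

£767.53

Office chair £485.03: household furniture → 7.75% + 3% local = 10.75% → £52.14
Umbrella £10.66: all other tangible goods → 3.5% + 2% local = 5.5% → £0.59
Dozen eggs £6.12: groceries → 0% + 0% local = 0% → £0.00
Extension cord £14.50: all other tangible goods → 3.5% + 2% local = 5.5% → £0.80
Floor lamp £178.50: household furniture → 7.75% + 3% local = 10.75% → £19.19
Subtotal = £694.81; tax = £72.72; total due = £767.53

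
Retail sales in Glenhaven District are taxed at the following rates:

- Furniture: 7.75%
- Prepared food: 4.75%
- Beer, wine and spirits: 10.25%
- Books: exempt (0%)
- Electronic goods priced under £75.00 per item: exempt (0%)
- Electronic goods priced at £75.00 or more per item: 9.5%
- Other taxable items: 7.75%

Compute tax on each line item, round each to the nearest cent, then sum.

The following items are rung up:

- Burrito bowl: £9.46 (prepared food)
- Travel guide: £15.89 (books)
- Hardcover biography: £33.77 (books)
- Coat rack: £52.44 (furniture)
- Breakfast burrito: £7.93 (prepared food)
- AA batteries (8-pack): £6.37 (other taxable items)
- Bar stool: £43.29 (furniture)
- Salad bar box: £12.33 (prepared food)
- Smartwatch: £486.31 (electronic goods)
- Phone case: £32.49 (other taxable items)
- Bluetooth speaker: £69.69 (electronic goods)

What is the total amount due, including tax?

£828.01

Burrito bowl £9.46: prepared food → 4.75% → £0.45
Travel guide £15.89: books → 0% → £0.00
Hardcover biography £33.77: books → 0% → £0.00
Coat rack £52.44: furniture → 7.75% → £4.06
Breakfast burrito £7.93: prepared food → 4.75% → £0.38
AA batteries (8-pack) £6.37: other taxable items → 7.75% → £0.49
Bar stool £43.29: furniture → 7.75% → £3.35
Salad bar box £12.33: prepared food → 4.75% → £0.59
Smartwatch £486.31: electronic goods, £75.00 or more → 9.5% → £46.20
Phone case £32.49: other taxable items → 7.75% → £2.52
Bluetooth speaker £69.69: electronic goods, under £75.00 → 0% → £0.00
Subtotal = £769.97; tax = £58.04; total due = £828.01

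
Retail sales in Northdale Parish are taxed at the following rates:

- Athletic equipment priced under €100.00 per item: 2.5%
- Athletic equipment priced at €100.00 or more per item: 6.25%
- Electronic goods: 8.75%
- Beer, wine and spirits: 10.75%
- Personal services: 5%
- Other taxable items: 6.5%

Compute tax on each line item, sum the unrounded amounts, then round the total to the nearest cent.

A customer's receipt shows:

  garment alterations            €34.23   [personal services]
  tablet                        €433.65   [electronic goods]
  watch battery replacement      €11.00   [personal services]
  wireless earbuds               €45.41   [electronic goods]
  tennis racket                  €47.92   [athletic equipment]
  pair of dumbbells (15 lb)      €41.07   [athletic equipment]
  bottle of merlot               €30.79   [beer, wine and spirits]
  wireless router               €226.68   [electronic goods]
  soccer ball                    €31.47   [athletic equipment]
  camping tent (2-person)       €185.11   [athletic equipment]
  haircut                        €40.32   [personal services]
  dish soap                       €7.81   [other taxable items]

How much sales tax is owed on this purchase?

€84.43

Garment alterations €34.23: personal services → 5% → €1.7115
Tablet €433.65: electronic goods → 8.75% → €37.944375
Watch battery replacement €11.00: personal services → 5% → €0.55
Wireless earbuds €45.41: electronic goods → 8.75% → €3.973375
Tennis racket €47.92: athletic equipment, under €100.00 → 2.5% → €1.198
Pair of dumbbells (15 lb) €41.07: athletic equipment, under €100.00 → 2.5% → €1.02675
Bottle of merlot €30.79: beer, wine and spirits → 10.75% → €3.309925
Wireless router €226.68: electronic goods → 8.75% → €19.8345
Soccer ball €31.47: athletic equipment, under €100.00 → 2.5% → €0.78675
Camping tent (2-person) €185.11: athletic equipment, €100.00 or more → 6.25% → €11.569375
Haircut €40.32: personal services → 5% → €2.016
Dish soap €7.81: other taxable items → 6.5% → €0.50765
Unrounded tax sum = €84.4282 → €84.43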